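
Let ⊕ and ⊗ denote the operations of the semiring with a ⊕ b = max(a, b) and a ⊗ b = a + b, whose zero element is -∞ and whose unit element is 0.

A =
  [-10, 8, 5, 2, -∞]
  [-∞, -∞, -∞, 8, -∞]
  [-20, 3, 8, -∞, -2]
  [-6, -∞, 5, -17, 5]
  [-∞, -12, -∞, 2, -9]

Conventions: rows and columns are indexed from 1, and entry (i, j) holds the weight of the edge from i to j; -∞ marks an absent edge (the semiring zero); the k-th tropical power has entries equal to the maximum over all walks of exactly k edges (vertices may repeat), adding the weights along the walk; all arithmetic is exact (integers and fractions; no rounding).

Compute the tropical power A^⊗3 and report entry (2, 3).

A^⊗2:
  [-4, 8, 13, 16, 7]
  [2, -∞, 13, -9, 13]
  [-12, 11, 16, 11, 6]
  [-15, 8, 13, 7, 3]
  [-4, -21, 7, -4, 7]
A^⊗3:
  [10, 16, 21, 16, 21]
  [-7, 16, 21, 15, 11]
  [5, 19, 24, 19, 16]
  [1, 16, 21, 16, 12]
  [-10, 10, 15, 9, 5]
Key observation: the optimum is the walk 2->4->3->3, with weight 8 + 5 + 8 = 21.
Optimal value attained by: walk 2->4->3->3.
Answer: (A^⊗3)[2][3] = 21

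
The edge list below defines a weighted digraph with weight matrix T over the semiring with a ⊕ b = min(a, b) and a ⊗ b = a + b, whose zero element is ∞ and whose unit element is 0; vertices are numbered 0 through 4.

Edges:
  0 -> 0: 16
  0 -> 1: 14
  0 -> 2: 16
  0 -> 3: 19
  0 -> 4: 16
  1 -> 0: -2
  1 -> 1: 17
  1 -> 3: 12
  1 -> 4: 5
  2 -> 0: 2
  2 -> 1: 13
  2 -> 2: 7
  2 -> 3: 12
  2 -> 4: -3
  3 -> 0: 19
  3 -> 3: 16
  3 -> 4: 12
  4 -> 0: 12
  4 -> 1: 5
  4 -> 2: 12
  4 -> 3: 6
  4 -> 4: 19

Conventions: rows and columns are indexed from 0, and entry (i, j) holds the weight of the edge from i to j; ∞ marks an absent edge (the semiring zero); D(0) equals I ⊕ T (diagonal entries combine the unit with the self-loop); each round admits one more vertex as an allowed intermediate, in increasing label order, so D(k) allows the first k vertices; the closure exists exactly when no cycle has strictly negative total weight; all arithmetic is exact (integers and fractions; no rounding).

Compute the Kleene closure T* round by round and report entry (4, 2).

D(0):
  [0, 14, 16, 19, 16]
  [-2, 0, ∞, 12, 5]
  [2, 13, 0, 12, -3]
  [19, ∞, ∞, 0, 12]
  [12, 5, 12, 6, 0]
D(1):
  [0, 14, 16, 19, 16]
  [-2, 0, 14, 12, 5]
  [2, 13, 0, 12, -3]
  [19, 33, 35, 0, 12]
  [12, 5, 12, 6, 0]
D(2):
  [0, 14, 16, 19, 16]
  [-2, 0, 14, 12, 5]
  [2, 13, 0, 12, -3]
  [19, 33, 35, 0, 12]
  [3, 5, 12, 6, 0]
D(3):
  [0, 14, 16, 19, 13]
  [-2, 0, 14, 12, 5]
  [2, 13, 0, 12, -3]
  [19, 33, 35, 0, 12]
  [3, 5, 12, 6, 0]
D(4):
  [0, 14, 16, 19, 13]
  [-2, 0, 14, 12, 5]
  [2, 13, 0, 12, -3]
  [19, 33, 35, 0, 12]
  [3, 5, 12, 6, 0]
D(5):
  [0, 14, 16, 19, 13]
  [-2, 0, 14, 11, 5]
  [0, 2, 0, 3, -3]
  [15, 17, 24, 0, 12]
  [3, 5, 12, 6, 0]
Answer: T*[4][2] = 12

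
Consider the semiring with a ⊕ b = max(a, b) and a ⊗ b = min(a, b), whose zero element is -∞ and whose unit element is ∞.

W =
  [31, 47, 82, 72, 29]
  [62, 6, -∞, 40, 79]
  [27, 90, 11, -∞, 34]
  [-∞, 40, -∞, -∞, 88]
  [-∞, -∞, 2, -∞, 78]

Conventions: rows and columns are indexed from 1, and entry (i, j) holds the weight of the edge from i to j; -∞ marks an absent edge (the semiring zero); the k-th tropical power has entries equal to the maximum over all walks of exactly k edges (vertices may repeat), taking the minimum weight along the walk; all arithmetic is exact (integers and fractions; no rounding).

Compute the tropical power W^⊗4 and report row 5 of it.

W^⊗2:
  [47, 82, 31, 40, 72]
  [31, 47, 62, 62, 78]
  [62, 27, 27, 40, 79]
  [40, 6, 2, 40, 78]
  [2, 2, 2, -∞, 78]
W^⊗3:
  [62, 47, 47, 47, 79]
  [47, 62, 31, 40, 78]
  [31, 47, 62, 62, 78]
  [31, 40, 40, 40, 78]
  [2, 2, 2, 2, 78]
W^⊗4:
  [47, 47, 62, 62, 78]
  [62, 47, 47, 47, 78]
  [47, 62, 31, 40, 78]
  [40, 40, 31, 40, 78]
  [2, 2, 2, 2, 78]
Answer: row 5 of W^⊗4 = [2, 2, 2, 2, 78]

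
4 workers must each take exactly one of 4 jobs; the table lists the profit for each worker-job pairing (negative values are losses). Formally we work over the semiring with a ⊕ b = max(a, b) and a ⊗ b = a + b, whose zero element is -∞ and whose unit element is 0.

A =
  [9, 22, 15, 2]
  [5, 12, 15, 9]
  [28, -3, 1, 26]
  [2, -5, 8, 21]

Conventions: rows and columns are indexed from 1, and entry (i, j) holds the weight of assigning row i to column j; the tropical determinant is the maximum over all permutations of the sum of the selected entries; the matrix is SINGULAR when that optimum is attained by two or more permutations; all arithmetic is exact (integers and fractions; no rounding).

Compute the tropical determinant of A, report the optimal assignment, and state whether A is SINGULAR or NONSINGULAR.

σ = (1, 2, 3, 4): 9 + 12 + 1 + 21 = 43
σ = (1, 2, 4, 3): 9 + 12 + 26 + 8 = 55
σ = (1, 3, 2, 4): 9 + 15 + (-3) + 21 = 42
σ = (1, 3, 4, 2): 9 + 15 + 26 + (-5) = 45
σ = (1, 4, 2, 3): 9 + 9 + (-3) + 8 = 23
σ = (1, 4, 3, 2): 9 + 9 + 1 + (-5) = 14
σ = (2, 1, 3, 4): 22 + 5 + 1 + 21 = 49
σ = (2, 1, 4, 3): 22 + 5 + 26 + 8 = 61
σ = (2, 3, 1, 4): 22 + 15 + 28 + 21 = 86
σ = (2, 3, 4, 1): 22 + 15 + 26 + 2 = 65
σ = (2, 4, 1, 3): 22 + 9 + 28 + 8 = 67
σ = (2, 4, 3, 1): 22 + 9 + 1 + 2 = 34
σ = (3, 1, 2, 4): 15 + 5 + (-3) + 21 = 38
σ = (3, 1, 4, 2): 15 + 5 + 26 + (-5) = 41
σ = (3, 2, 1, 4): 15 + 12 + 28 + 21 = 76
σ = (3, 2, 4, 1): 15 + 12 + 26 + 2 = 55
σ = (3, 4, 1, 2): 15 + 9 + 28 + (-5) = 47
σ = (3, 4, 2, 1): 15 + 9 + (-3) + 2 = 23
σ = (4, 1, 2, 3): 2 + 5 + (-3) + 8 = 12
σ = (4, 1, 3, 2): 2 + 5 + 1 + (-5) = 3
σ = (4, 2, 1, 3): 2 + 12 + 28 + 8 = 50
σ = (4, 2, 3, 1): 2 + 12 + 1 + 2 = 17
σ = (4, 3, 1, 2): 2 + 15 + 28 + (-5) = 40
σ = (4, 3, 2, 1): 2 + 15 + (-3) + 2 = 16
Optimal value attained by: σ = (2, 3, 1, 4).
Answer: det⊕(A) = 86; verdict: NONSINGULAR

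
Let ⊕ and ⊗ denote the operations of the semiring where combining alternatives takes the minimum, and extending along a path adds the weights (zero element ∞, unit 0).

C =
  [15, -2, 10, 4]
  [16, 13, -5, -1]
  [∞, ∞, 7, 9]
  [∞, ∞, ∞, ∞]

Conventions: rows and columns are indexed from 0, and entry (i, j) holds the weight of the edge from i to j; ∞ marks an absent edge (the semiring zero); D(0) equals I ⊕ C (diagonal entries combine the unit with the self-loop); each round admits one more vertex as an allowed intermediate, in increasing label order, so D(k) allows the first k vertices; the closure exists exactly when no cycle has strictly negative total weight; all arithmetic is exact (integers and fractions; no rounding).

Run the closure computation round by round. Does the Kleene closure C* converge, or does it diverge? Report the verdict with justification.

D(0):
  [0, -2, 10, 4]
  [16, 0, -5, -1]
  [∞, ∞, 0, 9]
  [∞, ∞, ∞, 0]
D(1):
  [0, -2, 10, 4]
  [16, 0, -5, -1]
  [∞, ∞, 0, 9]
  [∞, ∞, ∞, 0]
D(2):
  [0, -2, -7, -3]
  [16, 0, -5, -1]
  [∞, ∞, 0, 9]
  [∞, ∞, ∞, 0]
D(3):
  [0, -2, -7, -3]
  [16, 0, -5, -1]
  [∞, ∞, 0, 9]
  [∞, ∞, ∞, 0]
D(4):
  [0, -2, -7, -3]
  [16, 0, -5, -1]
  [∞, ∞, 0, 9]
  [∞, ∞, ∞, 0]
Key observation: every diagonal entry stays at the unit through all rounds, so no improving cycle exists.
Answer: CONVERGES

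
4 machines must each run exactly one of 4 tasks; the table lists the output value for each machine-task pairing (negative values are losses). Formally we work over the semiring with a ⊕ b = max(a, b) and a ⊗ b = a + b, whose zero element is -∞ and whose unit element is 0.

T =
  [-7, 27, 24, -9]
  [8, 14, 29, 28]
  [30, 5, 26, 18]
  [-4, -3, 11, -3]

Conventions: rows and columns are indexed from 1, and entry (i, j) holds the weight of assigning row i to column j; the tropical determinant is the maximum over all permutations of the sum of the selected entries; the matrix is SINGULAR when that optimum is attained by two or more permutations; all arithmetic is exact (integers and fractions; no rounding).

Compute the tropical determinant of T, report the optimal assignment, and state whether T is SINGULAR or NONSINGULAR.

σ = (1, 2, 3, 4): (-7) + 14 + 26 + (-3) = 30
σ = (1, 2, 4, 3): (-7) + 14 + 18 + 11 = 36
σ = (1, 3, 2, 4): (-7) + 29 + 5 + (-3) = 24
σ = (1, 3, 4, 2): (-7) + 29 + 18 + (-3) = 37
σ = (1, 4, 2, 3): (-7) + 28 + 5 + 11 = 37
σ = (1, 4, 3, 2): (-7) + 28 + 26 + (-3) = 44
σ = (2, 1, 3, 4): 27 + 8 + 26 + (-3) = 58
σ = (2, 1, 4, 3): 27 + 8 + 18 + 11 = 64
σ = (2, 3, 1, 4): 27 + 29 + 30 + (-3) = 83
σ = (2, 3, 4, 1): 27 + 29 + 18 + (-4) = 70
σ = (2, 4, 1, 3): 27 + 28 + 30 + 11 = 96
σ = (2, 4, 3, 1): 27 + 28 + 26 + (-4) = 77
σ = (3, 1, 2, 4): 24 + 8 + 5 + (-3) = 34
σ = (3, 1, 4, 2): 24 + 8 + 18 + (-3) = 47
σ = (3, 2, 1, 4): 24 + 14 + 30 + (-3) = 65
σ = (3, 2, 4, 1): 24 + 14 + 18 + (-4) = 52
σ = (3, 4, 1, 2): 24 + 28 + 30 + (-3) = 79
σ = (3, 4, 2, 1): 24 + 28 + 5 + (-4) = 53
σ = (4, 1, 2, 3): (-9) + 8 + 5 + 11 = 15
σ = (4, 1, 3, 2): (-9) + 8 + 26 + (-3) = 22
σ = (4, 2, 1, 3): (-9) + 14 + 30 + 11 = 46
σ = (4, 2, 3, 1): (-9) + 14 + 26 + (-4) = 27
σ = (4, 3, 1, 2): (-9) + 29 + 30 + (-3) = 47
σ = (4, 3, 2, 1): (-9) + 29 + 5 + (-4) = 21
Optimal value attained by: σ = (2, 4, 1, 3).
Answer: det⊕(T) = 96; verdict: NONSINGULAR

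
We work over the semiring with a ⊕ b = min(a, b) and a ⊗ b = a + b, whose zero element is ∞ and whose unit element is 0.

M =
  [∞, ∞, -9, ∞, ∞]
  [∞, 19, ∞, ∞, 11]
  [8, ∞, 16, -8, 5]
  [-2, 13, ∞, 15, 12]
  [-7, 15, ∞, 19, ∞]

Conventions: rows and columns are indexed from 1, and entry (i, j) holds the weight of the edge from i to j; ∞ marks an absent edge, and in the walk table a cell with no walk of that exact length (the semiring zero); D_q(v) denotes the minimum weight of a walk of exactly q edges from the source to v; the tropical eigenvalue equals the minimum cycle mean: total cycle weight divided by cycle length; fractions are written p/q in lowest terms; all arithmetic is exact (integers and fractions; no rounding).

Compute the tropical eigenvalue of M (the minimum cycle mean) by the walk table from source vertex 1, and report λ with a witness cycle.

q=0: [0, ∞, ∞, ∞, ∞]
q=1: [∞, ∞, -9, ∞, ∞]
q=2: [-1, ∞, 7, -17, -4]
q=3: [-19, -4, -10, -2, -5]
q=4: [-12, 10, -28, -18, -5]
q=5: [-20, -5, -21, -36, -23]
Optimal cycle mean attained by: cycle 1->3->4->1, total (-9) + (-8) + (-2), length 3.
Answer: λ = -19/3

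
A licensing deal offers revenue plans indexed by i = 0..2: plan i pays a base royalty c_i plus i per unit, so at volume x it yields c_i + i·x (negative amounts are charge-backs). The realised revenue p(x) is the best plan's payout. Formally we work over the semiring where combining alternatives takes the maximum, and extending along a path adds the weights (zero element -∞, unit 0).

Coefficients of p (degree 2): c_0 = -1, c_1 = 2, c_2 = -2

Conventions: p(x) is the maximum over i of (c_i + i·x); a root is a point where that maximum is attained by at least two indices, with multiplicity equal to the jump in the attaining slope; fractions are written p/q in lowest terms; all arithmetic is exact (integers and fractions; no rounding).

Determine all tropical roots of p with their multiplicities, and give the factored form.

hull edge (i=0, c=-1) to (i=1, c=2): slope 3, span 1
hull edge (i=1, c=2) to (i=2, c=-2): slope -4, span 1
Factored form: p(x) = -2 ⊗ (x ⊕ (-3)) ⊗ (x ⊕ 4)
Answer: roots = -3 (mult 1), 4 (mult 1)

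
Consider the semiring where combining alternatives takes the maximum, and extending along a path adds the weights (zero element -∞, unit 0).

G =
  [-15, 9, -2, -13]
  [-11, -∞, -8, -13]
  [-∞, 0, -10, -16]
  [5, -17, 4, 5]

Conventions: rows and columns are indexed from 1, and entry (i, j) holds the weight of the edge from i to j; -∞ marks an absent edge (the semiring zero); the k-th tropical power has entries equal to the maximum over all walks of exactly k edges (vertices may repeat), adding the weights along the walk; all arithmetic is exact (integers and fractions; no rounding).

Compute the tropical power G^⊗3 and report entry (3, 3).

G^⊗2:
  [-2, -2, 1, -4]
  [-8, -2, -9, -8]
  [-11, -10, -8, -11]
  [10, 14, 9, 10]
G^⊗3:
  [1, 7, 0, 1]
  [-3, 1, -4, -3]
  [-6, -2, -7, -6]
  [15, 19, 14, 15]
Key observation: the optimum is the walk 3->4->4->3, with weight (-16) + 5 + 4 = -7.
Optimal value attained by: walk 3->4->4->3.
Answer: (G^⊗3)[3][3] = -7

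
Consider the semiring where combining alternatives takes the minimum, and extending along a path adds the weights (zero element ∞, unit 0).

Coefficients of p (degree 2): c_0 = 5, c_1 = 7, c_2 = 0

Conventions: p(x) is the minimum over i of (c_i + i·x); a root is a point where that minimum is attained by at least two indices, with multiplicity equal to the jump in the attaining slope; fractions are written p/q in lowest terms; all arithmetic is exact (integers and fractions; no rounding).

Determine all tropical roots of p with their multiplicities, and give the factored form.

hull edge (i=0, c=5) to (i=2, c=0): slope -5/2, span 2
Factored form: p(x) = 0 ⊗ (x ⊕ 5/2) ⊗ (x ⊕ 5/2)
Answer: roots = 5/2 (mult 2)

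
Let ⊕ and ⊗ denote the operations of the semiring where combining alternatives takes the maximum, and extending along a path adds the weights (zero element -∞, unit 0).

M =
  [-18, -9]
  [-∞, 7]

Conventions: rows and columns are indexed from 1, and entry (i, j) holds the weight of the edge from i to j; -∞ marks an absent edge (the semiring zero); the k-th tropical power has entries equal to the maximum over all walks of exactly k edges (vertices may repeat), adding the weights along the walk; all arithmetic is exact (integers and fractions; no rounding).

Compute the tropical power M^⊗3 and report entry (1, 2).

M^⊗2:
  [-36, -2]
  [-∞, 14]
M^⊗3:
  [-54, 5]
  [-∞, 21]
Key observation: the optimum is the walk 1->2->2->2, with weight (-9) + 7 + 7 = 5.
Optimal value attained by: walk 1->2->2->2.
Answer: (M^⊗3)[1][2] = 5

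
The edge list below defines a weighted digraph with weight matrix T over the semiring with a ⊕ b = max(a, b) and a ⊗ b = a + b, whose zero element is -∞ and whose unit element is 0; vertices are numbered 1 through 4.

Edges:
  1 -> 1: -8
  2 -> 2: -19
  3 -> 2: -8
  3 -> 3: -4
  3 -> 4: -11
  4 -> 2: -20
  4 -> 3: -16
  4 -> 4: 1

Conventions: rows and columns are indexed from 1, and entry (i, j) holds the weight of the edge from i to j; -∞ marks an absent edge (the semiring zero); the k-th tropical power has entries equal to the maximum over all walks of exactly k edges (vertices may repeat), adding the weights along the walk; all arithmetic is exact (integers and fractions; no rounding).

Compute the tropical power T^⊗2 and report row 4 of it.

T^⊗2:
  [-16, -∞, -∞, -∞]
  [-∞, -38, -∞, -∞]
  [-∞, -12, -8, -10]
  [-∞, -19, -15, 2]
Answer: row 4 of T^⊗2 = [-∞, -19, -15, 2]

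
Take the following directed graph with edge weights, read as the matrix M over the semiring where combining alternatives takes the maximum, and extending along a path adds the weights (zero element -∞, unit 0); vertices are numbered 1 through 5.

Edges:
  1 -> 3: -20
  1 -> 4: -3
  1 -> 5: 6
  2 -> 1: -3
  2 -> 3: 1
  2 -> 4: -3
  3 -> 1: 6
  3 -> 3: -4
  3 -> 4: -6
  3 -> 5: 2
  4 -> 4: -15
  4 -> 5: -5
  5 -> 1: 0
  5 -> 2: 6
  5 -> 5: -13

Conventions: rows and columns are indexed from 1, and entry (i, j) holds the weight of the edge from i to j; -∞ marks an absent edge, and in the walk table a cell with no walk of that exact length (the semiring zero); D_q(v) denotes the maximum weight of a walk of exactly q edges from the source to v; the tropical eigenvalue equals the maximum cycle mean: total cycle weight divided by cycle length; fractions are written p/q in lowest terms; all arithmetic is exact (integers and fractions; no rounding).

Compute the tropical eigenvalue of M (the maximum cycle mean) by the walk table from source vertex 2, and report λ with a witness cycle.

q=0: [-∞, 0, -∞, -∞, -∞]
q=1: [-3, -∞, 1, -3, -∞]
q=2: [7, -∞, -3, -5, 3]
q=3: [3, 9, -7, 4, 13]
q=4: [13, 19, 10, 6, 9]
q=5: [16, 15, 20, 16, 19]
Optimal cycle mean attained by: cycle 1->5->2->3->1, total 6 + 6 + 1 + 6, length 4.
Answer: λ = 19/4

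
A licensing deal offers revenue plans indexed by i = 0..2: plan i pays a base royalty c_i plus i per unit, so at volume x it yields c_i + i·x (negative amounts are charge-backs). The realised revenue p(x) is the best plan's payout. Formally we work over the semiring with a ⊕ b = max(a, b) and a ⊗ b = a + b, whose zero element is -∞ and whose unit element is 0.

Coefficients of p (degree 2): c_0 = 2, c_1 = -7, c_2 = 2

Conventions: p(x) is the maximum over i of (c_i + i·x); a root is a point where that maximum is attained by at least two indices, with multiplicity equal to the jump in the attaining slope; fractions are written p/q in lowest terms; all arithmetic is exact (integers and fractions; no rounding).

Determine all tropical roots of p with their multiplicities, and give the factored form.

hull edge (i=0, c=2) to (i=2, c=2): slope 0, span 2
Factored form: p(x) = 2 ⊗ (x ⊕ 0) ⊗ (x ⊕ 0)
Answer: roots = 0 (mult 2)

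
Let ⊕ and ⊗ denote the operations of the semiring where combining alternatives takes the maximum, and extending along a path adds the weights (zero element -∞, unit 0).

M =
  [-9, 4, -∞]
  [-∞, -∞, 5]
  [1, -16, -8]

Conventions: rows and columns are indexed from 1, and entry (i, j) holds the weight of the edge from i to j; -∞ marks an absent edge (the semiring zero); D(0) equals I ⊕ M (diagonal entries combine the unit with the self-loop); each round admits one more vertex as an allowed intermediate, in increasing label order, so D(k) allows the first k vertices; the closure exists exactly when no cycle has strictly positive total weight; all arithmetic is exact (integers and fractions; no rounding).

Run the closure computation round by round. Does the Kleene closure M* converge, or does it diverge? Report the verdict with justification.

D(0):
  [0, 4, -∞]
  [-∞, 0, 5]
  [1, -16, 0]
D(1):
  [0, 4, -∞]
  [-∞, 0, 5]
  [1, 5, 0]
Detection: at round 2, diagonal entry (3, 3) turns strictly positive.
Key observation: the cycle 3->1->2->3 has total weight 1 + 4 + 5, which is strictly positive.
Answer: DIVERGES — positive cycle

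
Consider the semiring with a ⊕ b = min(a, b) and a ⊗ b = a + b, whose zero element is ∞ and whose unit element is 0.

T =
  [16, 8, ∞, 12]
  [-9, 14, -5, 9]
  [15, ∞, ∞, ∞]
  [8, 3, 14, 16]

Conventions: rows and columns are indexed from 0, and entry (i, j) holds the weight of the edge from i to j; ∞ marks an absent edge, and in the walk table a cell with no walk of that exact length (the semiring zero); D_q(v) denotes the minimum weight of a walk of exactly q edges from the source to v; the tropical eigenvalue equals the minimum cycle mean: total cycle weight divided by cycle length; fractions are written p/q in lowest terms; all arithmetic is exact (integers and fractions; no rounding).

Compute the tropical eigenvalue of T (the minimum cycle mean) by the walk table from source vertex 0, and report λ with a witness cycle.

q=0: [0, ∞, ∞, ∞]
q=1: [16, 8, ∞, 12]
q=2: [-1, 15, 3, 17]
q=3: [6, 7, 10, 11]
q=4: [-2, 14, 2, 16]
Optimal cycle mean attained by: cycle 0->1->0, total 8 + (-9), length 2.
Answer: λ = -1/2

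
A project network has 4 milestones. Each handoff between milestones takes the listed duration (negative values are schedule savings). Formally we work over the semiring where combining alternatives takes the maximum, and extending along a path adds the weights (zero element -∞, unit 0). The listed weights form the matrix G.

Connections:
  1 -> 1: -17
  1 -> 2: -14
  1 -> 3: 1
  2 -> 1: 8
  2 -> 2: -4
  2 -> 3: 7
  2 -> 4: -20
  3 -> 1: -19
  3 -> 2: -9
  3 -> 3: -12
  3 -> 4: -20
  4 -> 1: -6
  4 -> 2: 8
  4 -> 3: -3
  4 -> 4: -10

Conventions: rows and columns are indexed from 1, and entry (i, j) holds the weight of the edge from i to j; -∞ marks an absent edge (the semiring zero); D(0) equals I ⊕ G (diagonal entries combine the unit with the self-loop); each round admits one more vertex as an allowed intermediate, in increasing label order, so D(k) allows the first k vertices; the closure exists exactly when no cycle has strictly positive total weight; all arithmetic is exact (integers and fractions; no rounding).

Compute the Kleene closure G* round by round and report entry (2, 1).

D(0):
  [0, -14, 1, -∞]
  [8, 0, 7, -20]
  [-19, -9, 0, -20]
  [-6, 8, -3, 0]
D(1):
  [0, -14, 1, -∞]
  [8, 0, 9, -20]
  [-19, -9, 0, -20]
  [-6, 8, -3, 0]
D(2):
  [0, -14, 1, -34]
  [8, 0, 9, -20]
  [-1, -9, 0, -20]
  [16, 8, 17, 0]
D(3):
  [0, -8, 1, -19]
  [8, 0, 9, -11]
  [-1, -9, 0, -20]
  [16, 8, 17, 0]
D(4):
  [0, -8, 1, -19]
  [8, 0, 9, -11]
  [-1, -9, 0, -20]
  [16, 8, 17, 0]
Answer: G*[2][1] = 8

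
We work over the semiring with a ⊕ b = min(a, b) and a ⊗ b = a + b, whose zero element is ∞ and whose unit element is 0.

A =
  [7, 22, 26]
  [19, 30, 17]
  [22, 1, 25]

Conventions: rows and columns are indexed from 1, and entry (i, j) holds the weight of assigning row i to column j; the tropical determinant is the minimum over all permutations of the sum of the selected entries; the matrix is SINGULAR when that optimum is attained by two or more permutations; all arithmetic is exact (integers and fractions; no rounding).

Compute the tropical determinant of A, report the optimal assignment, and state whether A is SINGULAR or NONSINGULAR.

σ = (1, 2, 3): 7 + 30 + 25 = 62
σ = (1, 3, 2): 7 + 17 + 1 = 25
σ = (2, 1, 3): 22 + 19 + 25 = 66
σ = (2, 3, 1): 22 + 17 + 22 = 61
σ = (3, 1, 2): 26 + 19 + 1 = 46
σ = (3, 2, 1): 26 + 30 + 22 = 78
Optimal value attained by: σ = (1, 3, 2).
Answer: det⊕(A) = 25; verdict: NONSINGULAR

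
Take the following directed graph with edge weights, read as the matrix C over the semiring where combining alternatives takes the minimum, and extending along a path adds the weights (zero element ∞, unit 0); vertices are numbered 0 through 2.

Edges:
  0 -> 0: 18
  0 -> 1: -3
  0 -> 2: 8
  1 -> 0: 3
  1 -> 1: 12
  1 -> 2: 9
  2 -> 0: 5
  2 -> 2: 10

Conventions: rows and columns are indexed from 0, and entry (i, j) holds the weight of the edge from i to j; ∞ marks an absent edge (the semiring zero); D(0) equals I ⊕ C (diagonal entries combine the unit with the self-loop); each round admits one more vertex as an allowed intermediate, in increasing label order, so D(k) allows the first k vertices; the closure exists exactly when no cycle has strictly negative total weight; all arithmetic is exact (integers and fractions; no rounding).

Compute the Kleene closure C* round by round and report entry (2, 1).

D(0):
  [0, -3, 8]
  [3, 0, 9]
  [5, ∞, 0]
D(1):
  [0, -3, 8]
  [3, 0, 9]
  [5, 2, 0]
D(2):
  [0, -3, 6]
  [3, 0, 9]
  [5, 2, 0]
D(3):
  [0, -3, 6]
  [3, 0, 9]
  [5, 2, 0]
Answer: C*[2][1] = 2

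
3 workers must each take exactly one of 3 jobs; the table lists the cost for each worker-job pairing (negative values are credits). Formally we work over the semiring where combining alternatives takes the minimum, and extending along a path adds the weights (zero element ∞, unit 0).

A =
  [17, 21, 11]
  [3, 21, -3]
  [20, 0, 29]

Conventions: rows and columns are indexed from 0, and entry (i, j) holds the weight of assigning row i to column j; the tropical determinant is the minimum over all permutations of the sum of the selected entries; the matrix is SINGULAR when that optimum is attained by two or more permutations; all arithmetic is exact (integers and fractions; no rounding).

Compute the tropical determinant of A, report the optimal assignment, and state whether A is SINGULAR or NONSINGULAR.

σ = (0, 1, 2): 17 + 21 + 29 = 67
σ = (0, 2, 1): 17 + (-3) + 0 = 14
σ = (1, 0, 2): 21 + 3 + 29 = 53
σ = (1, 2, 0): 21 + (-3) + 20 = 38
σ = (2, 0, 1): 11 + 3 + 0 = 14
σ = (2, 1, 0): 11 + 21 + 20 = 52
Optimal value attained by: σ = (0, 2, 1).
Answer: det⊕(A) = 14; verdict: SINGULAR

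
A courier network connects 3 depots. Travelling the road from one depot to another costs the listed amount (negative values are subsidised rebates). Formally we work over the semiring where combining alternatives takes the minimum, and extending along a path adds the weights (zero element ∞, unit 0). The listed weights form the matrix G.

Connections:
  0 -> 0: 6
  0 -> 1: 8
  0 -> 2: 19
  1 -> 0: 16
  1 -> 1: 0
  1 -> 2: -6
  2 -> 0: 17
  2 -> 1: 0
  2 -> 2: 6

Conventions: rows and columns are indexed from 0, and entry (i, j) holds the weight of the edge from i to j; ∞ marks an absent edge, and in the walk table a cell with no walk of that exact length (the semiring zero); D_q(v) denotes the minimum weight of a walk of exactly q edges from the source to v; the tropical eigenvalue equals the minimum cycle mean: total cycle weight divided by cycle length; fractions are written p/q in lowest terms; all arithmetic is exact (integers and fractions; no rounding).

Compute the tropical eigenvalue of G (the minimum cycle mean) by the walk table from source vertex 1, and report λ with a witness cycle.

q=0: [∞, 0, ∞]
q=1: [16, 0, -6]
q=2: [11, -6, -6]
q=3: [10, -6, -12]
Optimal cycle mean attained by: cycle 1->2->1, total (-6) + 0, length 2.
Answer: λ = -3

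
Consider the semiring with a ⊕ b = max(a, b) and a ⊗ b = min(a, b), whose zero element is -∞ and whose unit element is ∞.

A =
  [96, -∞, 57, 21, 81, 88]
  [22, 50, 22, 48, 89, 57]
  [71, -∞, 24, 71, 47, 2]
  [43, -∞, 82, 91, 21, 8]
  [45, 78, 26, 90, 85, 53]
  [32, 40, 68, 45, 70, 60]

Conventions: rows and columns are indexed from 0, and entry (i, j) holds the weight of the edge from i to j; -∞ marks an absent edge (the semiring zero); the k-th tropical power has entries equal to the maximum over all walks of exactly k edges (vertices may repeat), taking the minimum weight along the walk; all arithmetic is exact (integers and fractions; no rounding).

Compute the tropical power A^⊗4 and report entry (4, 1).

A^⊗2:
  [96, 78, 68, 81, 81, 88]
  [45, 78, 57, 89, 85, 57]
  [71, 47, 71, 71, 71, 71]
  [71, 21, 82, 91, 47, 43]
  [45, 78, 82, 90, 85, 57]
  [68, 70, 60, 70, 70, 60]
A^⊗3:
  [96, 78, 81, 81, 81, 88]
  [57, 78, 82, 89, 85, 57]
  [71, 71, 71, 71, 71, 71]
  [71, 47, 82, 91, 71, 71]
  [71, 78, 82, 90, 85, 57]
  [68, 70, 70, 70, 70, 68]
A^⊗4:
  [96, 78, 81, 81, 81, 88]
  [71, 78, 82, 89, 85, 57]
  [71, 71, 71, 71, 71, 71]
  [71, 71, 82, 91, 71, 71]
  [71, 78, 82, 90, 85, 71]
  [70, 70, 70, 70, 70, 68]
Key observation: the optimum is the walk 4->1->4->4->1, with weight 78 min 89 min 85 min 78 = 78.
Optimal value attained by: walk 4->1->4->4->1.
Answer: (A^⊗4)[4][1] = 78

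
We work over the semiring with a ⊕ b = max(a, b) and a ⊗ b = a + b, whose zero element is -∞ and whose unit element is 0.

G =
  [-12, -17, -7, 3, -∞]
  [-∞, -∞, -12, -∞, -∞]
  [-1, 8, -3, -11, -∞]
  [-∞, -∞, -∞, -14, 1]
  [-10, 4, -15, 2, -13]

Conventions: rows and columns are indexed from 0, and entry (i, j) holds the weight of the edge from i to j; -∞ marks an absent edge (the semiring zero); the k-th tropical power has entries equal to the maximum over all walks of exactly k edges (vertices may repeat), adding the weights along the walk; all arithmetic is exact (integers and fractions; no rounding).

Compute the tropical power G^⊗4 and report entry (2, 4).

G^⊗2:
  [-8, 1, -10, -9, 4]
  [-13, -4, -15, -23, -∞]
  [-4, 5, -4, 2, -10]
  [-9, 5, -14, 3, -12]
  [-16, -7, -8, -7, 3]
G^⊗3:
  [-6, 8, -11, 6, -8]
  [-16, -7, -16, -10, -22]
  [-5, 4, -7, -1, 3]
  [-15, -6, -7, -6, 4]
  [-7, 7, -11, 5, -6]
G^⊗4:
  [-12, -3, -4, -3, 7]
  [-17, -8, -19, -13, -9]
  [-7, 7, -8, 5, 0]
  [-6, 8, -10, 6, -5]
  [-12, -2, -5, -4, 6]
Key observation: the optimum is the walk 2->2->0->3->4, with weight (-3) + (-1) + 3 + 1 = 0.
Optimal value attained by: walk 2->2->0->3->4.
Answer: (G^⊗4)[2][4] = 0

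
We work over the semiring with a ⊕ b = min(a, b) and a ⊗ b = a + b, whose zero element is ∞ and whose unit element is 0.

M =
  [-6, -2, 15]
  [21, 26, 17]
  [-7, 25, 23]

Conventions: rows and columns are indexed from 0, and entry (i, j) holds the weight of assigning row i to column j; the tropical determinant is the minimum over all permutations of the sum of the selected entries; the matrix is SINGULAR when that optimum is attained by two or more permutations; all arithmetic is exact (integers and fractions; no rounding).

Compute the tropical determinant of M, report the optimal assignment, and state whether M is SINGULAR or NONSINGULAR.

σ = (0, 1, 2): (-6) + 26 + 23 = 43
σ = (0, 2, 1): (-6) + 17 + 25 = 36
σ = (1, 0, 2): (-2) + 21 + 23 = 42
σ = (1, 2, 0): (-2) + 17 + (-7) = 8
σ = (2, 0, 1): 15 + 21 + 25 = 61
σ = (2, 1, 0): 15 + 26 + (-7) = 34
Optimal value attained by: σ = (1, 2, 0).
Answer: det⊕(M) = 8; verdict: NONSINGULAR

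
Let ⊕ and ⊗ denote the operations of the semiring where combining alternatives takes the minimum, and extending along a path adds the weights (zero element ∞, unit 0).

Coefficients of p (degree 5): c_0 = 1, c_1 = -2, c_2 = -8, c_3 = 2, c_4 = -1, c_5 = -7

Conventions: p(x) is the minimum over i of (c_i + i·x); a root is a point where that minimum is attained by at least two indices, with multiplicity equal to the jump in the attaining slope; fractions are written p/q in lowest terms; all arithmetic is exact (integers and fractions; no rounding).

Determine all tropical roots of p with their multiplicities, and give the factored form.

hull edge (i=0, c=1) to (i=2, c=-8): slope -9/2, span 2
hull edge (i=2, c=-8) to (i=5, c=-7): slope 1/3, span 3
Factored form: p(x) = -7 ⊗ (x ⊕ (-1/3)) ⊗ (x ⊕ (-1/3)) ⊗ (x ⊕ (-1/3)) ⊗ (x ⊕ 9/2) ⊗ (x ⊕ 9/2)
Answer: roots = -1/3 (mult 3), 9/2 (mult 2)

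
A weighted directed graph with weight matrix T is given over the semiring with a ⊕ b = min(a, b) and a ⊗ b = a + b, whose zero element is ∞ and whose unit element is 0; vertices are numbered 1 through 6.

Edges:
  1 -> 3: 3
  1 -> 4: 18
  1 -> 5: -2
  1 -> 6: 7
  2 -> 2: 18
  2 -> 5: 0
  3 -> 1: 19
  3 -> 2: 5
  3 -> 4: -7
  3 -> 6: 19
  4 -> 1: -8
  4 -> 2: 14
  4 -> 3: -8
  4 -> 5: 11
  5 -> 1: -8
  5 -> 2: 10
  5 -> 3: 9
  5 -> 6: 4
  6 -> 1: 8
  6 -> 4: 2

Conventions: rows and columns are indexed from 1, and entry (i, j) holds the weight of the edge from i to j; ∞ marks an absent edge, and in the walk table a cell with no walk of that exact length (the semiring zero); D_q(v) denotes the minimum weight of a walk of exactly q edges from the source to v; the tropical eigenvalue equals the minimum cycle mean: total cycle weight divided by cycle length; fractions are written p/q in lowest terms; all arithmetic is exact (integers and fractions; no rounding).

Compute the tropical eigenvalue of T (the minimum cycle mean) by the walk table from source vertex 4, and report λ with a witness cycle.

q=0: [∞, ∞, ∞, 0, ∞, ∞]
q=1: [-8, 14, -8, ∞, 11, ∞]
q=2: [3, -3, -5, -15, -10, -1]
q=3: [-23, -1, -23, -12, -4, -6]
q=4: [-20, -18, -20, -30, -25, -16]
q=5: [-38, -16, -38, -27, -22, -21]
q=6: [-35, -33, -35, -45, -40, -31]
Optimal cycle mean attained by: cycle 3->4->3, total (-7) + (-8), length 2.
Answer: λ = -15/2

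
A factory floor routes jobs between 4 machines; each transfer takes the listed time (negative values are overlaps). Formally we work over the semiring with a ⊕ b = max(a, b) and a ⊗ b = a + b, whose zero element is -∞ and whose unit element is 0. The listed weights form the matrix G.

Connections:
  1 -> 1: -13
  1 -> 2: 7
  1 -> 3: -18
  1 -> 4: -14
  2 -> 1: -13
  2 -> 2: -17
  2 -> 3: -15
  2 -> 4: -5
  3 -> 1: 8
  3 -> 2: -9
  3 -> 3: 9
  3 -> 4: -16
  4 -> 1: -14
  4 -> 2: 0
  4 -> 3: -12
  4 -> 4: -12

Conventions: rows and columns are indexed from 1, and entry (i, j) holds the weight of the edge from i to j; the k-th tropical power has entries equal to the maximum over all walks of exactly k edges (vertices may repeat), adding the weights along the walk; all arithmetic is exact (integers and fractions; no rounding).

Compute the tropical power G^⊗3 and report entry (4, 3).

G^⊗2:
  [-6, -6, -8, 2]
  [-7, -5, -6, -17]
  [17, 15, 18, -6]
  [-4, -7, -3, -5]
G^⊗3:
  [0, 2, 1, -10]
  [2, 0, 3, -10]
  [26, 24, 27, 10]
  [5, 3, 6, -12]
Key observation: the optimum is the walk 4->3->3->3, with weight (-12) + 9 + 9 = 6.
Optimal value attained by: walk 4->3->3->3.
Answer: (G^⊗3)[4][3] = 6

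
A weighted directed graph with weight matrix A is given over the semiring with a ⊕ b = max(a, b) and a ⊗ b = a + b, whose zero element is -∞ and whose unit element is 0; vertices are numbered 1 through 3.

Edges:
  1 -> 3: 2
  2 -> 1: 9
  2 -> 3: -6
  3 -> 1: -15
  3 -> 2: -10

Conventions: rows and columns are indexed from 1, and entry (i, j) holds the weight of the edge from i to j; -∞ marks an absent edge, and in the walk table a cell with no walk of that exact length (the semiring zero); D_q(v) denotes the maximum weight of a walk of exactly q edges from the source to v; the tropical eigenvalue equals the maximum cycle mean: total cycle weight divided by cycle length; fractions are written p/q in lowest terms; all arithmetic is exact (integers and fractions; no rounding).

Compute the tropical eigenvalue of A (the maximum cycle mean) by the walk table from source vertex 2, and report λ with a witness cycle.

q=0: [-∞, 0, -∞]
q=1: [9, -∞, -6]
q=2: [-21, -16, 11]
q=3: [-4, 1, -19]
Optimal cycle mean attained by: cycle 1->3->2->1, total 2 + (-10) + 9, length 3.
Answer: λ = 1/3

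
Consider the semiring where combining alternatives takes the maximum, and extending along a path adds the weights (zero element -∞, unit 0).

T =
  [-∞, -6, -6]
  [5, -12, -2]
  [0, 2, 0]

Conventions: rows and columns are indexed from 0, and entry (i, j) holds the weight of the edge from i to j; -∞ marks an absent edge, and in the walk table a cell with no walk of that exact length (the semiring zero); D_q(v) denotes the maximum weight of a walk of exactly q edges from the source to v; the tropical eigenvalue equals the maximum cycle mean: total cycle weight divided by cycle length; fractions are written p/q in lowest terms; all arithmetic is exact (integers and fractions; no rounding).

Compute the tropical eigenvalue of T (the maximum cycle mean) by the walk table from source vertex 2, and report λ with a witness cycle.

q=0: [-∞, -∞, 0]
q=1: [0, 2, 0]
q=2: [7, 2, 0]
q=3: [7, 2, 1]
Optimal cycle mean attained by: cycle 0->2->1->0, total (-6) + 2 + 5, length 3.
Answer: λ = 1/3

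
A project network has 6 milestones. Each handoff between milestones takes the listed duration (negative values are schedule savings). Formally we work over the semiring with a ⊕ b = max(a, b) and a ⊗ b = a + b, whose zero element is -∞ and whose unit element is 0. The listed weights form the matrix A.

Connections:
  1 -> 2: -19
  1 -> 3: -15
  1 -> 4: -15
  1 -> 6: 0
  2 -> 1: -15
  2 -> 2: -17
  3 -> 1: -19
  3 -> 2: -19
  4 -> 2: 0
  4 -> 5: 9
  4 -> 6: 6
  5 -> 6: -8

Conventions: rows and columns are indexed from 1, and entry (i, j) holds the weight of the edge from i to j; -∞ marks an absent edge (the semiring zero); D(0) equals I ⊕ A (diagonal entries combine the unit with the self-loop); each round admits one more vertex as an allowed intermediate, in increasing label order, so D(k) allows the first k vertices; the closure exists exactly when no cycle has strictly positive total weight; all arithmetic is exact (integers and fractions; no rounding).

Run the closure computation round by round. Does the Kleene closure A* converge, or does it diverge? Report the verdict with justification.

D(0):
  [0, -19, -15, -15, -∞, 0]
  [-15, 0, -∞, -∞, -∞, -∞]
  [-19, -19, 0, -∞, -∞, -∞]
  [-∞, 0, -∞, 0, 9, 6]
  [-∞, -∞, -∞, -∞, 0, -8]
  [-∞, -∞, -∞, -∞, -∞, 0]
D(1):
  [0, -19, -15, -15, -∞, 0]
  [-15, 0, -30, -30, -∞, -15]
  [-19, -19, 0, -34, -∞, -19]
  [-∞, 0, -∞, 0, 9, 6]
  [-∞, -∞, -∞, -∞, 0, -8]
  [-∞, -∞, -∞, -∞, -∞, 0]
D(2):
  [0, -19, -15, -15, -∞, 0]
  [-15, 0, -30, -30, -∞, -15]
  [-19, -19, 0, -34, -∞, -19]
  [-15, 0, -30, 0, 9, 6]
  [-∞, -∞, -∞, -∞, 0, -8]
  [-∞, -∞, -∞, -∞, -∞, 0]
D(3):
  [0, -19, -15, -15, -∞, 0]
  [-15, 0, -30, -30, -∞, -15]
  [-19, -19, 0, -34, -∞, -19]
  [-15, 0, -30, 0, 9, 6]
  [-∞, -∞, -∞, -∞, 0, -8]
  [-∞, -∞, -∞, -∞, -∞, 0]
D(4):
  [0, -15, -15, -15, -6, 0]
  [-15, 0, -30, -30, -21, -15]
  [-19, -19, 0, -34, -25, -19]
  [-15, 0, -30, 0, 9, 6]
  [-∞, -∞, -∞, -∞, 0, -8]
  [-∞, -∞, -∞, -∞, -∞, 0]
D(5):
  [0, -15, -15, -15, -6, 0]
  [-15, 0, -30, -30, -21, -15]
  [-19, -19, 0, -34, -25, -19]
  [-15, 0, -30, 0, 9, 6]
  [-∞, -∞, -∞, -∞, 0, -8]
  [-∞, -∞, -∞, -∞, -∞, 0]
D(6):
  [0, -15, -15, -15, -6, 0]
  [-15, 0, -30, -30, -21, -15]
  [-19, -19, 0, -34, -25, -19]
  [-15, 0, -30, 0, 9, 6]
  [-∞, -∞, -∞, -∞, 0, -8]
  [-∞, -∞, -∞, -∞, -∞, 0]
Key observation: every diagonal entry stays at the unit through all rounds, so no improving cycle exists.
Answer: CONVERGES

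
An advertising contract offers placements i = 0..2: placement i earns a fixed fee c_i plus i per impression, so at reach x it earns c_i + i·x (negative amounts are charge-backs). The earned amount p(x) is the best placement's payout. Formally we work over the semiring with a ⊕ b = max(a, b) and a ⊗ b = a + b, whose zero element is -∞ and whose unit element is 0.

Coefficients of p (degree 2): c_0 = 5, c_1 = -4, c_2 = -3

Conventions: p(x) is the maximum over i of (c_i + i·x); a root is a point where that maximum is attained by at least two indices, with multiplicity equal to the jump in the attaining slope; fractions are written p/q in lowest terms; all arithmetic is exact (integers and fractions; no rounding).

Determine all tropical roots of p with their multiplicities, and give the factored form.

hull edge (i=0, c=5) to (i=2, c=-3): slope -4, span 2
Factored form: p(x) = -3 ⊗ (x ⊕ 4) ⊗ (x ⊕ 4)
Answer: roots = 4 (mult 2)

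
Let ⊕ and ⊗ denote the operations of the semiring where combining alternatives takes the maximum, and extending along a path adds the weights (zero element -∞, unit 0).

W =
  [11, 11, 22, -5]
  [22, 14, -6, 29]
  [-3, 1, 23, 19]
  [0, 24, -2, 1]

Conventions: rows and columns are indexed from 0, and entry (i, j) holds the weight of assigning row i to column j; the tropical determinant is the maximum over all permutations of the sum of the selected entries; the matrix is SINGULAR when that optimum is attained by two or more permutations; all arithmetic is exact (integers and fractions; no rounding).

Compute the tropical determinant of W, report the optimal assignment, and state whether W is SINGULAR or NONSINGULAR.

σ = (0, 1, 2, 3): 11 + 14 + 23 + 1 = 49
σ = (0, 1, 3, 2): 11 + 14 + 19 + (-2) = 42
σ = (0, 2, 1, 3): 11 + (-6) + 1 + 1 = 7
σ = (0, 2, 3, 1): 11 + (-6) + 19 + 24 = 48
σ = (0, 3, 1, 2): 11 + 29 + 1 + (-2) = 39
σ = (0, 3, 2, 1): 11 + 29 + 23 + 24 = 87
σ = (1, 0, 2, 3): 11 + 22 + 23 + 1 = 57
σ = (1, 0, 3, 2): 11 + 22 + 19 + (-2) = 50
σ = (1, 2, 0, 3): 11 + (-6) + (-3) + 1 = 3
σ = (1, 2, 3, 0): 11 + (-6) + 19 + 0 = 24
σ = (1, 3, 0, 2): 11 + 29 + (-3) + (-2) = 35
σ = (1, 3, 2, 0): 11 + 29 + 23 + 0 = 63
σ = (2, 0, 1, 3): 22 + 22 + 1 + 1 = 46
σ = (2, 0, 3, 1): 22 + 22 + 19 + 24 = 87
σ = (2, 1, 0, 3): 22 + 14 + (-3) + 1 = 34
σ = (2, 1, 3, 0): 22 + 14 + 19 + 0 = 55
σ = (2, 3, 0, 1): 22 + 29 + (-3) + 24 = 72
σ = (2, 3, 1, 0): 22 + 29 + 1 + 0 = 52
σ = (3, 0, 1, 2): (-5) + 22 + 1 + (-2) = 16
σ = (3, 0, 2, 1): (-5) + 22 + 23 + 24 = 64
σ = (3, 1, 0, 2): (-5) + 14 + (-3) + (-2) = 4
σ = (3, 1, 2, 0): (-5) + 14 + 23 + 0 = 32
σ = (3, 2, 0, 1): (-5) + (-6) + (-3) + 24 = 10
σ = (3, 2, 1, 0): (-5) + (-6) + 1 + 0 = -10
Optimal value attained by: σ = (0, 3, 2, 1).
Answer: det⊕(W) = 87; verdict: SINGULAR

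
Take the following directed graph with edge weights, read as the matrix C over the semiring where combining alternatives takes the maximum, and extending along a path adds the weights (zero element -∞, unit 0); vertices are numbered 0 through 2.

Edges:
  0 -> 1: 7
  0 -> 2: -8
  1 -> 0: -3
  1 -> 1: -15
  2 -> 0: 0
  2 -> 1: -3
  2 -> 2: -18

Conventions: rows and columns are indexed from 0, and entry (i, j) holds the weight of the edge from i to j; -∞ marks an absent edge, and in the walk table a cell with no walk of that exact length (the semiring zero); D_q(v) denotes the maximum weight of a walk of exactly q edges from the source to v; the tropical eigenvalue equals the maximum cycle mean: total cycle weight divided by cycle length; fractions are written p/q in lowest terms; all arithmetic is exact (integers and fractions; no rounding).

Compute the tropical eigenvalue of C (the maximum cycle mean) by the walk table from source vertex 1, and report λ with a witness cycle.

q=0: [-∞, 0, -∞]
q=1: [-3, -15, -∞]
q=2: [-18, 4, -11]
q=3: [1, -11, -26]
Optimal cycle mean attained by: cycle 0->1->0, total 7 + (-3), length 2.
Answer: λ = 2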